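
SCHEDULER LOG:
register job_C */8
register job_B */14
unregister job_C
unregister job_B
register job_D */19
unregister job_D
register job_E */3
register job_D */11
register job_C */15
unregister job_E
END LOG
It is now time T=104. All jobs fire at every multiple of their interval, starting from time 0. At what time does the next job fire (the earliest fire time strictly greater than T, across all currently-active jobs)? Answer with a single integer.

Answer: 105

Derivation:
Op 1: register job_C */8 -> active={job_C:*/8}
Op 2: register job_B */14 -> active={job_B:*/14, job_C:*/8}
Op 3: unregister job_C -> active={job_B:*/14}
Op 4: unregister job_B -> active={}
Op 5: register job_D */19 -> active={job_D:*/19}
Op 6: unregister job_D -> active={}
Op 7: register job_E */3 -> active={job_E:*/3}
Op 8: register job_D */11 -> active={job_D:*/11, job_E:*/3}
Op 9: register job_C */15 -> active={job_C:*/15, job_D:*/11, job_E:*/3}
Op 10: unregister job_E -> active={job_C:*/15, job_D:*/11}
  job_C: interval 15, next fire after T=104 is 105
  job_D: interval 11, next fire after T=104 is 110
Earliest fire time = 105 (job job_C)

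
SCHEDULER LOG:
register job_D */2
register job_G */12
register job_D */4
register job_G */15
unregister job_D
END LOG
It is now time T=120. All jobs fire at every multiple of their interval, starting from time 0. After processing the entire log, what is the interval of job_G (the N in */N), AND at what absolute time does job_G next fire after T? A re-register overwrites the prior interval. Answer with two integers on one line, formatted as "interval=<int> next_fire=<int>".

Answer: interval=15 next_fire=135

Derivation:
Op 1: register job_D */2 -> active={job_D:*/2}
Op 2: register job_G */12 -> active={job_D:*/2, job_G:*/12}
Op 3: register job_D */4 -> active={job_D:*/4, job_G:*/12}
Op 4: register job_G */15 -> active={job_D:*/4, job_G:*/15}
Op 5: unregister job_D -> active={job_G:*/15}
Final interval of job_G = 15
Next fire of job_G after T=120: (120//15+1)*15 = 135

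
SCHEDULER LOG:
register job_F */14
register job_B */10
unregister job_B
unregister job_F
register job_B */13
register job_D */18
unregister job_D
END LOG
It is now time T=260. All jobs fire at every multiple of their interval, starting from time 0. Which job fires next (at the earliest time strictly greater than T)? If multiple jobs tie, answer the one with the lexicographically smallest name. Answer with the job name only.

Answer: job_B

Derivation:
Op 1: register job_F */14 -> active={job_F:*/14}
Op 2: register job_B */10 -> active={job_B:*/10, job_F:*/14}
Op 3: unregister job_B -> active={job_F:*/14}
Op 4: unregister job_F -> active={}
Op 5: register job_B */13 -> active={job_B:*/13}
Op 6: register job_D */18 -> active={job_B:*/13, job_D:*/18}
Op 7: unregister job_D -> active={job_B:*/13}
  job_B: interval 13, next fire after T=260 is 273
Earliest = 273, winner (lex tiebreak) = job_B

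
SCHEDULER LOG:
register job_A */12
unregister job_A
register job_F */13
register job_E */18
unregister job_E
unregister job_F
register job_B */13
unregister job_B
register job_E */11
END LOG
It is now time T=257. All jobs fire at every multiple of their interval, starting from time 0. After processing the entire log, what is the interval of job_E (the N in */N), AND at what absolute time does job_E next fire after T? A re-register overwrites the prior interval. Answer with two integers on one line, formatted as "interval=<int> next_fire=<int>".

Op 1: register job_A */12 -> active={job_A:*/12}
Op 2: unregister job_A -> active={}
Op 3: register job_F */13 -> active={job_F:*/13}
Op 4: register job_E */18 -> active={job_E:*/18, job_F:*/13}
Op 5: unregister job_E -> active={job_F:*/13}
Op 6: unregister job_F -> active={}
Op 7: register job_B */13 -> active={job_B:*/13}
Op 8: unregister job_B -> active={}
Op 9: register job_E */11 -> active={job_E:*/11}
Final interval of job_E = 11
Next fire of job_E after T=257: (257//11+1)*11 = 264

Answer: interval=11 next_fire=264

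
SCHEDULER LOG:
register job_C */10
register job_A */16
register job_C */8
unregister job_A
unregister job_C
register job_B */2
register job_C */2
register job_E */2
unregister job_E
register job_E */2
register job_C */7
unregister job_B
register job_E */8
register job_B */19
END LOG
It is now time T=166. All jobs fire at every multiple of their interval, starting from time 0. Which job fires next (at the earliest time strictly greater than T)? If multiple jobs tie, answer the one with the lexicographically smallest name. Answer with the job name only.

Op 1: register job_C */10 -> active={job_C:*/10}
Op 2: register job_A */16 -> active={job_A:*/16, job_C:*/10}
Op 3: register job_C */8 -> active={job_A:*/16, job_C:*/8}
Op 4: unregister job_A -> active={job_C:*/8}
Op 5: unregister job_C -> active={}
Op 6: register job_B */2 -> active={job_B:*/2}
Op 7: register job_C */2 -> active={job_B:*/2, job_C:*/2}
Op 8: register job_E */2 -> active={job_B:*/2, job_C:*/2, job_E:*/2}
Op 9: unregister job_E -> active={job_B:*/2, job_C:*/2}
Op 10: register job_E */2 -> active={job_B:*/2, job_C:*/2, job_E:*/2}
Op 11: register job_C */7 -> active={job_B:*/2, job_C:*/7, job_E:*/2}
Op 12: unregister job_B -> active={job_C:*/7, job_E:*/2}
Op 13: register job_E */8 -> active={job_C:*/7, job_E:*/8}
Op 14: register job_B */19 -> active={job_B:*/19, job_C:*/7, job_E:*/8}
  job_B: interval 19, next fire after T=166 is 171
  job_C: interval 7, next fire after T=166 is 168
  job_E: interval 8, next fire after T=166 is 168
Earliest = 168, winner (lex tiebreak) = job_C

Answer: job_C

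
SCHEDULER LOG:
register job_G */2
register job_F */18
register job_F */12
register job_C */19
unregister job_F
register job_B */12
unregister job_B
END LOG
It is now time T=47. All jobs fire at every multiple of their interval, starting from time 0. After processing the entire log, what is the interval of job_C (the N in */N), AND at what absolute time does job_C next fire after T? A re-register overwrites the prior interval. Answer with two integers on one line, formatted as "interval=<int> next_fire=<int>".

Op 1: register job_G */2 -> active={job_G:*/2}
Op 2: register job_F */18 -> active={job_F:*/18, job_G:*/2}
Op 3: register job_F */12 -> active={job_F:*/12, job_G:*/2}
Op 4: register job_C */19 -> active={job_C:*/19, job_F:*/12, job_G:*/2}
Op 5: unregister job_F -> active={job_C:*/19, job_G:*/2}
Op 6: register job_B */12 -> active={job_B:*/12, job_C:*/19, job_G:*/2}
Op 7: unregister job_B -> active={job_C:*/19, job_G:*/2}
Final interval of job_C = 19
Next fire of job_C after T=47: (47//19+1)*19 = 57

Answer: interval=19 next_fire=57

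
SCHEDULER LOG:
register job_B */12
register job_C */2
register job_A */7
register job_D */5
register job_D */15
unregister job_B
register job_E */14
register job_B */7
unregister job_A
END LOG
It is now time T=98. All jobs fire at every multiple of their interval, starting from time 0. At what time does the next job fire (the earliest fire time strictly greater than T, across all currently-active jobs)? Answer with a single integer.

Answer: 100

Derivation:
Op 1: register job_B */12 -> active={job_B:*/12}
Op 2: register job_C */2 -> active={job_B:*/12, job_C:*/2}
Op 3: register job_A */7 -> active={job_A:*/7, job_B:*/12, job_C:*/2}
Op 4: register job_D */5 -> active={job_A:*/7, job_B:*/12, job_C:*/2, job_D:*/5}
Op 5: register job_D */15 -> active={job_A:*/7, job_B:*/12, job_C:*/2, job_D:*/15}
Op 6: unregister job_B -> active={job_A:*/7, job_C:*/2, job_D:*/15}
Op 7: register job_E */14 -> active={job_A:*/7, job_C:*/2, job_D:*/15, job_E:*/14}
Op 8: register job_B */7 -> active={job_A:*/7, job_B:*/7, job_C:*/2, job_D:*/15, job_E:*/14}
Op 9: unregister job_A -> active={job_B:*/7, job_C:*/2, job_D:*/15, job_E:*/14}
  job_B: interval 7, next fire after T=98 is 105
  job_C: interval 2, next fire after T=98 is 100
  job_D: interval 15, next fire after T=98 is 105
  job_E: interval 14, next fire after T=98 is 112
Earliest fire time = 100 (job job_C)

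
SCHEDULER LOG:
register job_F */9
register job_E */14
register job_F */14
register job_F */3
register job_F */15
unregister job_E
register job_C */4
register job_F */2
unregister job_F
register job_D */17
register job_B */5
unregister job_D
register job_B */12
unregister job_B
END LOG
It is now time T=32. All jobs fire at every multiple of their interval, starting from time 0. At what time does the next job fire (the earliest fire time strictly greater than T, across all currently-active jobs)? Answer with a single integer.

Answer: 36

Derivation:
Op 1: register job_F */9 -> active={job_F:*/9}
Op 2: register job_E */14 -> active={job_E:*/14, job_F:*/9}
Op 3: register job_F */14 -> active={job_E:*/14, job_F:*/14}
Op 4: register job_F */3 -> active={job_E:*/14, job_F:*/3}
Op 5: register job_F */15 -> active={job_E:*/14, job_F:*/15}
Op 6: unregister job_E -> active={job_F:*/15}
Op 7: register job_C */4 -> active={job_C:*/4, job_F:*/15}
Op 8: register job_F */2 -> active={job_C:*/4, job_F:*/2}
Op 9: unregister job_F -> active={job_C:*/4}
Op 10: register job_D */17 -> active={job_C:*/4, job_D:*/17}
Op 11: register job_B */5 -> active={job_B:*/5, job_C:*/4, job_D:*/17}
Op 12: unregister job_D -> active={job_B:*/5, job_C:*/4}
Op 13: register job_B */12 -> active={job_B:*/12, job_C:*/4}
Op 14: unregister job_B -> active={job_C:*/4}
  job_C: interval 4, next fire after T=32 is 36
Earliest fire time = 36 (job job_C)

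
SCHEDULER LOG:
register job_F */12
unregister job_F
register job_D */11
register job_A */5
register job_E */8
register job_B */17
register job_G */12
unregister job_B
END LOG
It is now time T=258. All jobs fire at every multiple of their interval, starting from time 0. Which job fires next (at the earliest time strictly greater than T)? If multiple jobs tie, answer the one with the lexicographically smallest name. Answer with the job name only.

Answer: job_A

Derivation:
Op 1: register job_F */12 -> active={job_F:*/12}
Op 2: unregister job_F -> active={}
Op 3: register job_D */11 -> active={job_D:*/11}
Op 4: register job_A */5 -> active={job_A:*/5, job_D:*/11}
Op 5: register job_E */8 -> active={job_A:*/5, job_D:*/11, job_E:*/8}
Op 6: register job_B */17 -> active={job_A:*/5, job_B:*/17, job_D:*/11, job_E:*/8}
Op 7: register job_G */12 -> active={job_A:*/5, job_B:*/17, job_D:*/11, job_E:*/8, job_G:*/12}
Op 8: unregister job_B -> active={job_A:*/5, job_D:*/11, job_E:*/8, job_G:*/12}
  job_A: interval 5, next fire after T=258 is 260
  job_D: interval 11, next fire after T=258 is 264
  job_E: interval 8, next fire after T=258 is 264
  job_G: interval 12, next fire after T=258 is 264
Earliest = 260, winner (lex tiebreak) = job_A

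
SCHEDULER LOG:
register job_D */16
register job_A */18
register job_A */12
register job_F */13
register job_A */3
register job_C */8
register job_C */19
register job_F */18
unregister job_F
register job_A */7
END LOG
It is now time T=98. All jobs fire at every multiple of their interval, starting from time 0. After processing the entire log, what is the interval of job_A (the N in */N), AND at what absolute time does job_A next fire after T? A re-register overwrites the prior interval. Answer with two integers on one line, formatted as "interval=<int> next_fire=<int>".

Op 1: register job_D */16 -> active={job_D:*/16}
Op 2: register job_A */18 -> active={job_A:*/18, job_D:*/16}
Op 3: register job_A */12 -> active={job_A:*/12, job_D:*/16}
Op 4: register job_F */13 -> active={job_A:*/12, job_D:*/16, job_F:*/13}
Op 5: register job_A */3 -> active={job_A:*/3, job_D:*/16, job_F:*/13}
Op 6: register job_C */8 -> active={job_A:*/3, job_C:*/8, job_D:*/16, job_F:*/13}
Op 7: register job_C */19 -> active={job_A:*/3, job_C:*/19, job_D:*/16, job_F:*/13}
Op 8: register job_F */18 -> active={job_A:*/3, job_C:*/19, job_D:*/16, job_F:*/18}
Op 9: unregister job_F -> active={job_A:*/3, job_C:*/19, job_D:*/16}
Op 10: register job_A */7 -> active={job_A:*/7, job_C:*/19, job_D:*/16}
Final interval of job_A = 7
Next fire of job_A after T=98: (98//7+1)*7 = 105

Answer: interval=7 next_fire=105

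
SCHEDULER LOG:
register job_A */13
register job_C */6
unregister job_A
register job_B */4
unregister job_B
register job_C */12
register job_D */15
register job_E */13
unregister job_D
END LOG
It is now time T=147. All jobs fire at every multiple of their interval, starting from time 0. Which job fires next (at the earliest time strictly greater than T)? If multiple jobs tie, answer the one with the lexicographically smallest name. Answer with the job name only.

Answer: job_C

Derivation:
Op 1: register job_A */13 -> active={job_A:*/13}
Op 2: register job_C */6 -> active={job_A:*/13, job_C:*/6}
Op 3: unregister job_A -> active={job_C:*/6}
Op 4: register job_B */4 -> active={job_B:*/4, job_C:*/6}
Op 5: unregister job_B -> active={job_C:*/6}
Op 6: register job_C */12 -> active={job_C:*/12}
Op 7: register job_D */15 -> active={job_C:*/12, job_D:*/15}
Op 8: register job_E */13 -> active={job_C:*/12, job_D:*/15, job_E:*/13}
Op 9: unregister job_D -> active={job_C:*/12, job_E:*/13}
  job_C: interval 12, next fire after T=147 is 156
  job_E: interval 13, next fire after T=147 is 156
Earliest = 156, winner (lex tiebreak) = job_C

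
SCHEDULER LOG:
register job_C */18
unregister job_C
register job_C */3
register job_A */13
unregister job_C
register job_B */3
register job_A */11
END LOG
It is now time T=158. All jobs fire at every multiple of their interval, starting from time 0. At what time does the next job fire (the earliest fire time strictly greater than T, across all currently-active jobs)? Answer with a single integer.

Answer: 159

Derivation:
Op 1: register job_C */18 -> active={job_C:*/18}
Op 2: unregister job_C -> active={}
Op 3: register job_C */3 -> active={job_C:*/3}
Op 4: register job_A */13 -> active={job_A:*/13, job_C:*/3}
Op 5: unregister job_C -> active={job_A:*/13}
Op 6: register job_B */3 -> active={job_A:*/13, job_B:*/3}
Op 7: register job_A */11 -> active={job_A:*/11, job_B:*/3}
  job_A: interval 11, next fire after T=158 is 165
  job_B: interval 3, next fire after T=158 is 159
Earliest fire time = 159 (job job_B)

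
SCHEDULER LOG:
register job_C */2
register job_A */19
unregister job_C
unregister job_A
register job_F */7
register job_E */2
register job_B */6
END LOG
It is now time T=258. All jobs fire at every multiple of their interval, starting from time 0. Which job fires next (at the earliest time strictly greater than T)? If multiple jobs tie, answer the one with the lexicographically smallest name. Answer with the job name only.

Op 1: register job_C */2 -> active={job_C:*/2}
Op 2: register job_A */19 -> active={job_A:*/19, job_C:*/2}
Op 3: unregister job_C -> active={job_A:*/19}
Op 4: unregister job_A -> active={}
Op 5: register job_F */7 -> active={job_F:*/7}
Op 6: register job_E */2 -> active={job_E:*/2, job_F:*/7}
Op 7: register job_B */6 -> active={job_B:*/6, job_E:*/2, job_F:*/7}
  job_B: interval 6, next fire after T=258 is 264
  job_E: interval 2, next fire after T=258 is 260
  job_F: interval 7, next fire after T=258 is 259
Earliest = 259, winner (lex tiebreak) = job_F

Answer: job_F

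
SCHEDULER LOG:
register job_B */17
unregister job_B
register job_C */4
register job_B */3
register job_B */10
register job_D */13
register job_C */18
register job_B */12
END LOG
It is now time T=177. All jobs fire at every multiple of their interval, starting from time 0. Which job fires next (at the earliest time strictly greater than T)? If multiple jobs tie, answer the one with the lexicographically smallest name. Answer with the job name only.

Answer: job_B

Derivation:
Op 1: register job_B */17 -> active={job_B:*/17}
Op 2: unregister job_B -> active={}
Op 3: register job_C */4 -> active={job_C:*/4}
Op 4: register job_B */3 -> active={job_B:*/3, job_C:*/4}
Op 5: register job_B */10 -> active={job_B:*/10, job_C:*/4}
Op 6: register job_D */13 -> active={job_B:*/10, job_C:*/4, job_D:*/13}
Op 7: register job_C */18 -> active={job_B:*/10, job_C:*/18, job_D:*/13}
Op 8: register job_B */12 -> active={job_B:*/12, job_C:*/18, job_D:*/13}
  job_B: interval 12, next fire after T=177 is 180
  job_C: interval 18, next fire after T=177 is 180
  job_D: interval 13, next fire after T=177 is 182
Earliest = 180, winner (lex tiebreak) = job_B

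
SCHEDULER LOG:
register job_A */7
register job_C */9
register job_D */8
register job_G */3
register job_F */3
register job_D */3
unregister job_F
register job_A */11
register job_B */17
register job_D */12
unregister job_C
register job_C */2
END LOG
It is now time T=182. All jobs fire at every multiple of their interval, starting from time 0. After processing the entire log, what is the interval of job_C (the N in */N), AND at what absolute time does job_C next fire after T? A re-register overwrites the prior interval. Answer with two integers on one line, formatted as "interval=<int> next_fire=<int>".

Op 1: register job_A */7 -> active={job_A:*/7}
Op 2: register job_C */9 -> active={job_A:*/7, job_C:*/9}
Op 3: register job_D */8 -> active={job_A:*/7, job_C:*/9, job_D:*/8}
Op 4: register job_G */3 -> active={job_A:*/7, job_C:*/9, job_D:*/8, job_G:*/3}
Op 5: register job_F */3 -> active={job_A:*/7, job_C:*/9, job_D:*/8, job_F:*/3, job_G:*/3}
Op 6: register job_D */3 -> active={job_A:*/7, job_C:*/9, job_D:*/3, job_F:*/3, job_G:*/3}
Op 7: unregister job_F -> active={job_A:*/7, job_C:*/9, job_D:*/3, job_G:*/3}
Op 8: register job_A */11 -> active={job_A:*/11, job_C:*/9, job_D:*/3, job_G:*/3}
Op 9: register job_B */17 -> active={job_A:*/11, job_B:*/17, job_C:*/9, job_D:*/3, job_G:*/3}
Op 10: register job_D */12 -> active={job_A:*/11, job_B:*/17, job_C:*/9, job_D:*/12, job_G:*/3}
Op 11: unregister job_C -> active={job_A:*/11, job_B:*/17, job_D:*/12, job_G:*/3}
Op 12: register job_C */2 -> active={job_A:*/11, job_B:*/17, job_C:*/2, job_D:*/12, job_G:*/3}
Final interval of job_C = 2
Next fire of job_C after T=182: (182//2+1)*2 = 184

Answer: interval=2 next_fire=184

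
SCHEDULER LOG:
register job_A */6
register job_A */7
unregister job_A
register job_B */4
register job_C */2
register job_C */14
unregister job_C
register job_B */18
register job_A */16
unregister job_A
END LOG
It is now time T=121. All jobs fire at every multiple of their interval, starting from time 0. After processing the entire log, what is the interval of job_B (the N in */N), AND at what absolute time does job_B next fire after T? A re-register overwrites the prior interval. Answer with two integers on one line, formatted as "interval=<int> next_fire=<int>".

Op 1: register job_A */6 -> active={job_A:*/6}
Op 2: register job_A */7 -> active={job_A:*/7}
Op 3: unregister job_A -> active={}
Op 4: register job_B */4 -> active={job_B:*/4}
Op 5: register job_C */2 -> active={job_B:*/4, job_C:*/2}
Op 6: register job_C */14 -> active={job_B:*/4, job_C:*/14}
Op 7: unregister job_C -> active={job_B:*/4}
Op 8: register job_B */18 -> active={job_B:*/18}
Op 9: register job_A */16 -> active={job_A:*/16, job_B:*/18}
Op 10: unregister job_A -> active={job_B:*/18}
Final interval of job_B = 18
Next fire of job_B after T=121: (121//18+1)*18 = 126

Answer: interval=18 next_fire=126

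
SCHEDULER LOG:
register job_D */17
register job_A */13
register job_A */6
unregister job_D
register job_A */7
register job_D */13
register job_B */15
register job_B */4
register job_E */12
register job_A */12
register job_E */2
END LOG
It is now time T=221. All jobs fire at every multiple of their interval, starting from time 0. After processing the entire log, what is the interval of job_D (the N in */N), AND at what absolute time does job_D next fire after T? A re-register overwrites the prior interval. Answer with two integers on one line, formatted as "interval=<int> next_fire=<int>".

Op 1: register job_D */17 -> active={job_D:*/17}
Op 2: register job_A */13 -> active={job_A:*/13, job_D:*/17}
Op 3: register job_A */6 -> active={job_A:*/6, job_D:*/17}
Op 4: unregister job_D -> active={job_A:*/6}
Op 5: register job_A */7 -> active={job_A:*/7}
Op 6: register job_D */13 -> active={job_A:*/7, job_D:*/13}
Op 7: register job_B */15 -> active={job_A:*/7, job_B:*/15, job_D:*/13}
Op 8: register job_B */4 -> active={job_A:*/7, job_B:*/4, job_D:*/13}
Op 9: register job_E */12 -> active={job_A:*/7, job_B:*/4, job_D:*/13, job_E:*/12}
Op 10: register job_A */12 -> active={job_A:*/12, job_B:*/4, job_D:*/13, job_E:*/12}
Op 11: register job_E */2 -> active={job_A:*/12, job_B:*/4, job_D:*/13, job_E:*/2}
Final interval of job_D = 13
Next fire of job_D after T=221: (221//13+1)*13 = 234

Answer: interval=13 next_fire=234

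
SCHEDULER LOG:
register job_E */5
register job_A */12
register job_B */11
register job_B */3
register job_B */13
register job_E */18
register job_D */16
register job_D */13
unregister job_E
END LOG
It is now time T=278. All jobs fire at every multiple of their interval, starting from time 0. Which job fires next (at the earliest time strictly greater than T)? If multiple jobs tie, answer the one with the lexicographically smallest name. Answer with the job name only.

Answer: job_B

Derivation:
Op 1: register job_E */5 -> active={job_E:*/5}
Op 2: register job_A */12 -> active={job_A:*/12, job_E:*/5}
Op 3: register job_B */11 -> active={job_A:*/12, job_B:*/11, job_E:*/5}
Op 4: register job_B */3 -> active={job_A:*/12, job_B:*/3, job_E:*/5}
Op 5: register job_B */13 -> active={job_A:*/12, job_B:*/13, job_E:*/5}
Op 6: register job_E */18 -> active={job_A:*/12, job_B:*/13, job_E:*/18}
Op 7: register job_D */16 -> active={job_A:*/12, job_B:*/13, job_D:*/16, job_E:*/18}
Op 8: register job_D */13 -> active={job_A:*/12, job_B:*/13, job_D:*/13, job_E:*/18}
Op 9: unregister job_E -> active={job_A:*/12, job_B:*/13, job_D:*/13}
  job_A: interval 12, next fire after T=278 is 288
  job_B: interval 13, next fire after T=278 is 286
  job_D: interval 13, next fire after T=278 is 286
Earliest = 286, winner (lex tiebreak) = job_B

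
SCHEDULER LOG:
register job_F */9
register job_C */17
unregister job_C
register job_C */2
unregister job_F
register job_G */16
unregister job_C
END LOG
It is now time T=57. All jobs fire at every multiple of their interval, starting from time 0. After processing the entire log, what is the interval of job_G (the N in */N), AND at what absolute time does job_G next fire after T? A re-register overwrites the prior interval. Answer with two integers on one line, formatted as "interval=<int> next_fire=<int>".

Answer: interval=16 next_fire=64

Derivation:
Op 1: register job_F */9 -> active={job_F:*/9}
Op 2: register job_C */17 -> active={job_C:*/17, job_F:*/9}
Op 3: unregister job_C -> active={job_F:*/9}
Op 4: register job_C */2 -> active={job_C:*/2, job_F:*/9}
Op 5: unregister job_F -> active={job_C:*/2}
Op 6: register job_G */16 -> active={job_C:*/2, job_G:*/16}
Op 7: unregister job_C -> active={job_G:*/16}
Final interval of job_G = 16
Next fire of job_G after T=57: (57//16+1)*16 = 64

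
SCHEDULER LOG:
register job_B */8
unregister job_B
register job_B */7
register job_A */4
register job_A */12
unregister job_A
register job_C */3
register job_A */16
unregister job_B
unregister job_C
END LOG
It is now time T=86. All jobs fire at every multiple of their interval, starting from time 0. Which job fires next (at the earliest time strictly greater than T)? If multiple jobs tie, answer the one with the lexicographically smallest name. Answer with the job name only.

Answer: job_A

Derivation:
Op 1: register job_B */8 -> active={job_B:*/8}
Op 2: unregister job_B -> active={}
Op 3: register job_B */7 -> active={job_B:*/7}
Op 4: register job_A */4 -> active={job_A:*/4, job_B:*/7}
Op 5: register job_A */12 -> active={job_A:*/12, job_B:*/7}
Op 6: unregister job_A -> active={job_B:*/7}
Op 7: register job_C */3 -> active={job_B:*/7, job_C:*/3}
Op 8: register job_A */16 -> active={job_A:*/16, job_B:*/7, job_C:*/3}
Op 9: unregister job_B -> active={job_A:*/16, job_C:*/3}
Op 10: unregister job_C -> active={job_A:*/16}
  job_A: interval 16, next fire after T=86 is 96
Earliest = 96, winner (lex tiebreak) = job_A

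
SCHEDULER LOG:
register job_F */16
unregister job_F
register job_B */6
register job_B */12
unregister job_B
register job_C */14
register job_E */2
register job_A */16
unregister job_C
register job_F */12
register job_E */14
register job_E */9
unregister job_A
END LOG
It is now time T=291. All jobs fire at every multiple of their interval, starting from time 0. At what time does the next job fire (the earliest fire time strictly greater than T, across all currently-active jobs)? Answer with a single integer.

Op 1: register job_F */16 -> active={job_F:*/16}
Op 2: unregister job_F -> active={}
Op 3: register job_B */6 -> active={job_B:*/6}
Op 4: register job_B */12 -> active={job_B:*/12}
Op 5: unregister job_B -> active={}
Op 6: register job_C */14 -> active={job_C:*/14}
Op 7: register job_E */2 -> active={job_C:*/14, job_E:*/2}
Op 8: register job_A */16 -> active={job_A:*/16, job_C:*/14, job_E:*/2}
Op 9: unregister job_C -> active={job_A:*/16, job_E:*/2}
Op 10: register job_F */12 -> active={job_A:*/16, job_E:*/2, job_F:*/12}
Op 11: register job_E */14 -> active={job_A:*/16, job_E:*/14, job_F:*/12}
Op 12: register job_E */9 -> active={job_A:*/16, job_E:*/9, job_F:*/12}
Op 13: unregister job_A -> active={job_E:*/9, job_F:*/12}
  job_E: interval 9, next fire after T=291 is 297
  job_F: interval 12, next fire after T=291 is 300
Earliest fire time = 297 (job job_E)

Answer: 297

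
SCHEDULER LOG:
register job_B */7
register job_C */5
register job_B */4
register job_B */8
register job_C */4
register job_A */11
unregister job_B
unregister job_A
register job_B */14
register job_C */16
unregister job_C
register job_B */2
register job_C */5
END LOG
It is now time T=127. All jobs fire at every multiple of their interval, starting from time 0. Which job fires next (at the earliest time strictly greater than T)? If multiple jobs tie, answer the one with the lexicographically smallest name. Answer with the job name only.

Op 1: register job_B */7 -> active={job_B:*/7}
Op 2: register job_C */5 -> active={job_B:*/7, job_C:*/5}
Op 3: register job_B */4 -> active={job_B:*/4, job_C:*/5}
Op 4: register job_B */8 -> active={job_B:*/8, job_C:*/5}
Op 5: register job_C */4 -> active={job_B:*/8, job_C:*/4}
Op 6: register job_A */11 -> active={job_A:*/11, job_B:*/8, job_C:*/4}
Op 7: unregister job_B -> active={job_A:*/11, job_C:*/4}
Op 8: unregister job_A -> active={job_C:*/4}
Op 9: register job_B */14 -> active={job_B:*/14, job_C:*/4}
Op 10: register job_C */16 -> active={job_B:*/14, job_C:*/16}
Op 11: unregister job_C -> active={job_B:*/14}
Op 12: register job_B */2 -> active={job_B:*/2}
Op 13: register job_C */5 -> active={job_B:*/2, job_C:*/5}
  job_B: interval 2, next fire after T=127 is 128
  job_C: interval 5, next fire after T=127 is 130
Earliest = 128, winner (lex tiebreak) = job_B

Answer: job_B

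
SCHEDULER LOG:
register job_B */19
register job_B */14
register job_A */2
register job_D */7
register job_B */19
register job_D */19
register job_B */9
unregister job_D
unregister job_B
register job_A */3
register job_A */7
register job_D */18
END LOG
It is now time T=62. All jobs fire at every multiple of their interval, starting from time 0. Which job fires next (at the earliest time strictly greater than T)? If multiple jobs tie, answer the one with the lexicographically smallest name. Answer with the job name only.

Op 1: register job_B */19 -> active={job_B:*/19}
Op 2: register job_B */14 -> active={job_B:*/14}
Op 3: register job_A */2 -> active={job_A:*/2, job_B:*/14}
Op 4: register job_D */7 -> active={job_A:*/2, job_B:*/14, job_D:*/7}
Op 5: register job_B */19 -> active={job_A:*/2, job_B:*/19, job_D:*/7}
Op 6: register job_D */19 -> active={job_A:*/2, job_B:*/19, job_D:*/19}
Op 7: register job_B */9 -> active={job_A:*/2, job_B:*/9, job_D:*/19}
Op 8: unregister job_D -> active={job_A:*/2, job_B:*/9}
Op 9: unregister job_B -> active={job_A:*/2}
Op 10: register job_A */3 -> active={job_A:*/3}
Op 11: register job_A */7 -> active={job_A:*/7}
Op 12: register job_D */18 -> active={job_A:*/7, job_D:*/18}
  job_A: interval 7, next fire after T=62 is 63
  job_D: interval 18, next fire after T=62 is 72
Earliest = 63, winner (lex tiebreak) = job_A

Answer: job_A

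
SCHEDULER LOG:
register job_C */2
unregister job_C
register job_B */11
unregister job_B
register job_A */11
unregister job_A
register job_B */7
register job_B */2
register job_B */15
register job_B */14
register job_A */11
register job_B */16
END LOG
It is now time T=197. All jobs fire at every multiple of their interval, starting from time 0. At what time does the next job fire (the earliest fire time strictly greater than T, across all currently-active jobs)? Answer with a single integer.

Answer: 198

Derivation:
Op 1: register job_C */2 -> active={job_C:*/2}
Op 2: unregister job_C -> active={}
Op 3: register job_B */11 -> active={job_B:*/11}
Op 4: unregister job_B -> active={}
Op 5: register job_A */11 -> active={job_A:*/11}
Op 6: unregister job_A -> active={}
Op 7: register job_B */7 -> active={job_B:*/7}
Op 8: register job_B */2 -> active={job_B:*/2}
Op 9: register job_B */15 -> active={job_B:*/15}
Op 10: register job_B */14 -> active={job_B:*/14}
Op 11: register job_A */11 -> active={job_A:*/11, job_B:*/14}
Op 12: register job_B */16 -> active={job_A:*/11, job_B:*/16}
  job_A: interval 11, next fire after T=197 is 198
  job_B: interval 16, next fire after T=197 is 208
Earliest fire time = 198 (job job_A)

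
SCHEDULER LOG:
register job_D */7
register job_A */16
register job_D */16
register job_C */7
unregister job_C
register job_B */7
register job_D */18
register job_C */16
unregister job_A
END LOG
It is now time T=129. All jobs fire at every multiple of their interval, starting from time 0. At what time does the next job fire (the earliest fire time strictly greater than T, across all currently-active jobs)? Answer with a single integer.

Answer: 133

Derivation:
Op 1: register job_D */7 -> active={job_D:*/7}
Op 2: register job_A */16 -> active={job_A:*/16, job_D:*/7}
Op 3: register job_D */16 -> active={job_A:*/16, job_D:*/16}
Op 4: register job_C */7 -> active={job_A:*/16, job_C:*/7, job_D:*/16}
Op 5: unregister job_C -> active={job_A:*/16, job_D:*/16}
Op 6: register job_B */7 -> active={job_A:*/16, job_B:*/7, job_D:*/16}
Op 7: register job_D */18 -> active={job_A:*/16, job_B:*/7, job_D:*/18}
Op 8: register job_C */16 -> active={job_A:*/16, job_B:*/7, job_C:*/16, job_D:*/18}
Op 9: unregister job_A -> active={job_B:*/7, job_C:*/16, job_D:*/18}
  job_B: interval 7, next fire after T=129 is 133
  job_C: interval 16, next fire after T=129 is 144
  job_D: interval 18, next fire after T=129 is 144
Earliest fire time = 133 (job job_B)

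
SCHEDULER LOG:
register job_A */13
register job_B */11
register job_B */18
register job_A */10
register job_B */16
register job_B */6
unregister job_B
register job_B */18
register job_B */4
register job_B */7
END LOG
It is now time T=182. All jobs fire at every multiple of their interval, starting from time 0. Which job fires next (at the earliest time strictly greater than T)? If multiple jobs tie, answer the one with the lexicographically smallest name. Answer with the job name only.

Answer: job_B

Derivation:
Op 1: register job_A */13 -> active={job_A:*/13}
Op 2: register job_B */11 -> active={job_A:*/13, job_B:*/11}
Op 3: register job_B */18 -> active={job_A:*/13, job_B:*/18}
Op 4: register job_A */10 -> active={job_A:*/10, job_B:*/18}
Op 5: register job_B */16 -> active={job_A:*/10, job_B:*/16}
Op 6: register job_B */6 -> active={job_A:*/10, job_B:*/6}
Op 7: unregister job_B -> active={job_A:*/10}
Op 8: register job_B */18 -> active={job_A:*/10, job_B:*/18}
Op 9: register job_B */4 -> active={job_A:*/10, job_B:*/4}
Op 10: register job_B */7 -> active={job_A:*/10, job_B:*/7}
  job_A: interval 10, next fire after T=182 is 190
  job_B: interval 7, next fire after T=182 is 189
Earliest = 189, winner (lex tiebreak) = job_B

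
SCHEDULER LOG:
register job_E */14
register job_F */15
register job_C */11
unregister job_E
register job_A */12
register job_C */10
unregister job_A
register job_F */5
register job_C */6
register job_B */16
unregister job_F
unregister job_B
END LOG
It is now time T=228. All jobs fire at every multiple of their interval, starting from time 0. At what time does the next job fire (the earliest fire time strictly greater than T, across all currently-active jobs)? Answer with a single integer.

Answer: 234

Derivation:
Op 1: register job_E */14 -> active={job_E:*/14}
Op 2: register job_F */15 -> active={job_E:*/14, job_F:*/15}
Op 3: register job_C */11 -> active={job_C:*/11, job_E:*/14, job_F:*/15}
Op 4: unregister job_E -> active={job_C:*/11, job_F:*/15}
Op 5: register job_A */12 -> active={job_A:*/12, job_C:*/11, job_F:*/15}
Op 6: register job_C */10 -> active={job_A:*/12, job_C:*/10, job_F:*/15}
Op 7: unregister job_A -> active={job_C:*/10, job_F:*/15}
Op 8: register job_F */5 -> active={job_C:*/10, job_F:*/5}
Op 9: register job_C */6 -> active={job_C:*/6, job_F:*/5}
Op 10: register job_B */16 -> active={job_B:*/16, job_C:*/6, job_F:*/5}
Op 11: unregister job_F -> active={job_B:*/16, job_C:*/6}
Op 12: unregister job_B -> active={job_C:*/6}
  job_C: interval 6, next fire after T=228 is 234
Earliest fire time = 234 (job job_C)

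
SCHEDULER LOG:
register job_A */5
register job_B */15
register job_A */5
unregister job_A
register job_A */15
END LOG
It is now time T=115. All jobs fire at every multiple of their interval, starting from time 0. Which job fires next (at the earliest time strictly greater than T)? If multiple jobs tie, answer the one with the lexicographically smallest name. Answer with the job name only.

Op 1: register job_A */5 -> active={job_A:*/5}
Op 2: register job_B */15 -> active={job_A:*/5, job_B:*/15}
Op 3: register job_A */5 -> active={job_A:*/5, job_B:*/15}
Op 4: unregister job_A -> active={job_B:*/15}
Op 5: register job_A */15 -> active={job_A:*/15, job_B:*/15}
  job_A: interval 15, next fire after T=115 is 120
  job_B: interval 15, next fire after T=115 is 120
Earliest = 120, winner (lex tiebreak) = job_A

Answer: job_A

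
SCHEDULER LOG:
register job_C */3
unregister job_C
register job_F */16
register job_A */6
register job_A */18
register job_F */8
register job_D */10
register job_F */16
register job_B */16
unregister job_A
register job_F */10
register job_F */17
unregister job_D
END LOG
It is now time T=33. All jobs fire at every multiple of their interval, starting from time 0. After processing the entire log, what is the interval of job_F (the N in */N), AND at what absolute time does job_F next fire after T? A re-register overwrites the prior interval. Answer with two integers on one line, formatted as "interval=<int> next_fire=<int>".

Op 1: register job_C */3 -> active={job_C:*/3}
Op 2: unregister job_C -> active={}
Op 3: register job_F */16 -> active={job_F:*/16}
Op 4: register job_A */6 -> active={job_A:*/6, job_F:*/16}
Op 5: register job_A */18 -> active={job_A:*/18, job_F:*/16}
Op 6: register job_F */8 -> active={job_A:*/18, job_F:*/8}
Op 7: register job_D */10 -> active={job_A:*/18, job_D:*/10, job_F:*/8}
Op 8: register job_F */16 -> active={job_A:*/18, job_D:*/10, job_F:*/16}
Op 9: register job_B */16 -> active={job_A:*/18, job_B:*/16, job_D:*/10, job_F:*/16}
Op 10: unregister job_A -> active={job_B:*/16, job_D:*/10, job_F:*/16}
Op 11: register job_F */10 -> active={job_B:*/16, job_D:*/10, job_F:*/10}
Op 12: register job_F */17 -> active={job_B:*/16, job_D:*/10, job_F:*/17}
Op 13: unregister job_D -> active={job_B:*/16, job_F:*/17}
Final interval of job_F = 17
Next fire of job_F after T=33: (33//17+1)*17 = 34

Answer: interval=17 next_fire=34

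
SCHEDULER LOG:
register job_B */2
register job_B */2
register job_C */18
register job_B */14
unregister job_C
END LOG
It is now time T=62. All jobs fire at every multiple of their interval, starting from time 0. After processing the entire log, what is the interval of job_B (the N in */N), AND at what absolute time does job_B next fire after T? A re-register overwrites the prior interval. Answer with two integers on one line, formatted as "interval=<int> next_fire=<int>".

Op 1: register job_B */2 -> active={job_B:*/2}
Op 2: register job_B */2 -> active={job_B:*/2}
Op 3: register job_C */18 -> active={job_B:*/2, job_C:*/18}
Op 4: register job_B */14 -> active={job_B:*/14, job_C:*/18}
Op 5: unregister job_C -> active={job_B:*/14}
Final interval of job_B = 14
Next fire of job_B after T=62: (62//14+1)*14 = 70

Answer: interval=14 next_fire=70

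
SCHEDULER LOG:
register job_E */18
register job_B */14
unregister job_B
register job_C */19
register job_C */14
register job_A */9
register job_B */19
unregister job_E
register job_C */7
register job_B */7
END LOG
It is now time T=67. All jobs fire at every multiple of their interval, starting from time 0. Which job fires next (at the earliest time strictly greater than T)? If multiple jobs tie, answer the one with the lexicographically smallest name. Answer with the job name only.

Answer: job_B

Derivation:
Op 1: register job_E */18 -> active={job_E:*/18}
Op 2: register job_B */14 -> active={job_B:*/14, job_E:*/18}
Op 3: unregister job_B -> active={job_E:*/18}
Op 4: register job_C */19 -> active={job_C:*/19, job_E:*/18}
Op 5: register job_C */14 -> active={job_C:*/14, job_E:*/18}
Op 6: register job_A */9 -> active={job_A:*/9, job_C:*/14, job_E:*/18}
Op 7: register job_B */19 -> active={job_A:*/9, job_B:*/19, job_C:*/14, job_E:*/18}
Op 8: unregister job_E -> active={job_A:*/9, job_B:*/19, job_C:*/14}
Op 9: register job_C */7 -> active={job_A:*/9, job_B:*/19, job_C:*/7}
Op 10: register job_B */7 -> active={job_A:*/9, job_B:*/7, job_C:*/7}
  job_A: interval 9, next fire after T=67 is 72
  job_B: interval 7, next fire after T=67 is 70
  job_C: interval 7, next fire after T=67 is 70
Earliest = 70, winner (lex tiebreak) = job_B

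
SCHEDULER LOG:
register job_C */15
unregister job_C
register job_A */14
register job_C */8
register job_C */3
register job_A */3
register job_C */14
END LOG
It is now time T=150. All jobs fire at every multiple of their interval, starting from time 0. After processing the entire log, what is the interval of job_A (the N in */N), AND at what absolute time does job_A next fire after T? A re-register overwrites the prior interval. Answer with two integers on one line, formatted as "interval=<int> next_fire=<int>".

Op 1: register job_C */15 -> active={job_C:*/15}
Op 2: unregister job_C -> active={}
Op 3: register job_A */14 -> active={job_A:*/14}
Op 4: register job_C */8 -> active={job_A:*/14, job_C:*/8}
Op 5: register job_C */3 -> active={job_A:*/14, job_C:*/3}
Op 6: register job_A */3 -> active={job_A:*/3, job_C:*/3}
Op 7: register job_C */14 -> active={job_A:*/3, job_C:*/14}
Final interval of job_A = 3
Next fire of job_A after T=150: (150//3+1)*3 = 153

Answer: interval=3 next_fire=153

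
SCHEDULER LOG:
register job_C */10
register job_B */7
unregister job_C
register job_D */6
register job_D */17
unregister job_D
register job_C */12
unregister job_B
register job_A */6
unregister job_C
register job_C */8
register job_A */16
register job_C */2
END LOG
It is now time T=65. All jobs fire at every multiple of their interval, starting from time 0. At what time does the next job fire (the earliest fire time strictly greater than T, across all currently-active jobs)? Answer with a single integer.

Answer: 66

Derivation:
Op 1: register job_C */10 -> active={job_C:*/10}
Op 2: register job_B */7 -> active={job_B:*/7, job_C:*/10}
Op 3: unregister job_C -> active={job_B:*/7}
Op 4: register job_D */6 -> active={job_B:*/7, job_D:*/6}
Op 5: register job_D */17 -> active={job_B:*/7, job_D:*/17}
Op 6: unregister job_D -> active={job_B:*/7}
Op 7: register job_C */12 -> active={job_B:*/7, job_C:*/12}
Op 8: unregister job_B -> active={job_C:*/12}
Op 9: register job_A */6 -> active={job_A:*/6, job_C:*/12}
Op 10: unregister job_C -> active={job_A:*/6}
Op 11: register job_C */8 -> active={job_A:*/6, job_C:*/8}
Op 12: register job_A */16 -> active={job_A:*/16, job_C:*/8}
Op 13: register job_C */2 -> active={job_A:*/16, job_C:*/2}
  job_A: interval 16, next fire after T=65 is 80
  job_C: interval 2, next fire after T=65 is 66
Earliest fire time = 66 (job job_C)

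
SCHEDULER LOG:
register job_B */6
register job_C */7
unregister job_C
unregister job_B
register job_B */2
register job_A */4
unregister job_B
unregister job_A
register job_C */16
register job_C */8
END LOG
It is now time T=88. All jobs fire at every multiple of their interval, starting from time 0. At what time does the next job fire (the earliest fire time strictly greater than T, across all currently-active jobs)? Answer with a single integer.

Op 1: register job_B */6 -> active={job_B:*/6}
Op 2: register job_C */7 -> active={job_B:*/6, job_C:*/7}
Op 3: unregister job_C -> active={job_B:*/6}
Op 4: unregister job_B -> active={}
Op 5: register job_B */2 -> active={job_B:*/2}
Op 6: register job_A */4 -> active={job_A:*/4, job_B:*/2}
Op 7: unregister job_B -> active={job_A:*/4}
Op 8: unregister job_A -> active={}
Op 9: register job_C */16 -> active={job_C:*/16}
Op 10: register job_C */8 -> active={job_C:*/8}
  job_C: interval 8, next fire after T=88 is 96
Earliest fire time = 96 (job job_C)

Answer: 96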